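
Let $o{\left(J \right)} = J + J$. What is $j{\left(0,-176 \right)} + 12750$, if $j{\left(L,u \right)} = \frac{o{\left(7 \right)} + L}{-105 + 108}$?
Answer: $\frac{38264}{3} \approx 12755.0$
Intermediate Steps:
$o{\left(J \right)} = 2 J$
$j{\left(L,u \right)} = \frac{14}{3} + \frac{L}{3}$ ($j{\left(L,u \right)} = \frac{2 \cdot 7 + L}{-105 + 108} = \frac{14 + L}{3} = \left(14 + L\right) \frac{1}{3} = \frac{14}{3} + \frac{L}{3}$)
$j{\left(0,-176 \right)} + 12750 = \left(\frac{14}{3} + \frac{1}{3} \cdot 0\right) + 12750 = \left(\frac{14}{3} + 0\right) + 12750 = \frac{14}{3} + 12750 = \frac{38264}{3}$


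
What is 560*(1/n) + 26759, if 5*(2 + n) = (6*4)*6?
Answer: 1794253/67 ≈ 26780.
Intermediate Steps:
n = 134/5 (n = -2 + ((6*4)*6)/5 = -2 + (24*6)/5 = -2 + (⅕)*144 = -2 + 144/5 = 134/5 ≈ 26.800)
560*(1/n) + 26759 = 560*(1/(134/5)) + 26759 = 560*(1*(5/134)) + 26759 = 560*(5/134) + 26759 = 1400/67 + 26759 = 1794253/67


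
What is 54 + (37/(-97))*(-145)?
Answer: 10603/97 ≈ 109.31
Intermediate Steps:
54 + (37/(-97))*(-145) = 54 + (37*(-1/97))*(-145) = 54 - 37/97*(-145) = 54 + 5365/97 = 10603/97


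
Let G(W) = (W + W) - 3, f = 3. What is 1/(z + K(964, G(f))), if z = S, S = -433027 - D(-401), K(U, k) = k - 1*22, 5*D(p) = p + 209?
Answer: -5/2165038 ≈ -2.3094e-6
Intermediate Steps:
G(W) = -3 + 2*W (G(W) = 2*W - 3 = -3 + 2*W)
D(p) = 209/5 + p/5 (D(p) = (p + 209)/5 = (209 + p)/5 = 209/5 + p/5)
K(U, k) = -22 + k (K(U, k) = k - 22 = -22 + k)
S = -2164943/5 (S = -433027 - (209/5 + (⅕)*(-401)) = -433027 - (209/5 - 401/5) = -433027 - 1*(-192/5) = -433027 + 192/5 = -2164943/5 ≈ -4.3299e+5)
z = -2164943/5 ≈ -4.3299e+5
1/(z + K(964, G(f))) = 1/(-2164943/5 + (-22 + (-3 + 2*3))) = 1/(-2164943/5 + (-22 + (-3 + 6))) = 1/(-2164943/5 + (-22 + 3)) = 1/(-2164943/5 - 19) = 1/(-2165038/5) = -5/2165038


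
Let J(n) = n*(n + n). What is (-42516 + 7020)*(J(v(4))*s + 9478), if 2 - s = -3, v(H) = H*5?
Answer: -478415088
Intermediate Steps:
v(H) = 5*H
s = 5 (s = 2 - 1*(-3) = 2 + 3 = 5)
J(n) = 2*n² (J(n) = n*(2*n) = 2*n²)
(-42516 + 7020)*(J(v(4))*s + 9478) = (-42516 + 7020)*((2*(5*4)²)*5 + 9478) = -35496*((2*20²)*5 + 9478) = -35496*((2*400)*5 + 9478) = -35496*(800*5 + 9478) = -35496*(4000 + 9478) = -35496*13478 = -478415088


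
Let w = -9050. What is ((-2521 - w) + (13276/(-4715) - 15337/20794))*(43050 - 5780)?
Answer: 2384456360918957/9804371 ≈ 2.4320e+8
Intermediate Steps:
((-2521 - w) + (13276/(-4715) - 15337/20794))*(43050 - 5780) = ((-2521 - 1*(-9050)) + (13276/(-4715) - 15337/20794))*(43050 - 5780) = ((-2521 + 9050) + (13276*(-1/4715) - 15337*1/20794))*37270 = (6529 + (-13276/4715 - 15337/20794))*37270 = (6529 - 348375099/98043710)*37270 = (639779007491/98043710)*37270 = 2384456360918957/9804371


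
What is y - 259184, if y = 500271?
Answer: 241087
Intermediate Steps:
y - 259184 = 500271 - 259184 = 241087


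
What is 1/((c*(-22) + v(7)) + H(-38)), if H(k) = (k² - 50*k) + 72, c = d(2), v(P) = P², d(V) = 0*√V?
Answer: 1/3465 ≈ 0.00028860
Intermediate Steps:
d(V) = 0
c = 0
H(k) = 72 + k² - 50*k
1/((c*(-22) + v(7)) + H(-38)) = 1/((0*(-22) + 7²) + (72 + (-38)² - 50*(-38))) = 1/((0 + 49) + (72 + 1444 + 1900)) = 1/(49 + 3416) = 1/3465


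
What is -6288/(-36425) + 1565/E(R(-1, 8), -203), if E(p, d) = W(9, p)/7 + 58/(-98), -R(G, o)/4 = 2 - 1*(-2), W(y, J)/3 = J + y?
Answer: -2792144437/6410800 ≈ -435.54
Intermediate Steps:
W(y, J) = 3*J + 3*y (W(y, J) = 3*(J + y) = 3*J + 3*y)
R(G, o) = -16 (R(G, o) = -4*(2 - 1*(-2)) = -4*(2 + 2) = -4*4 = -16)
E(p, d) = 160/49 + 3*p/7 (E(p, d) = (3*p + 3*9)/7 + 58/(-98) = (3*p + 27)*(1/7) + 58*(-1/98) = (27 + 3*p)*(1/7) - 29/49 = (27/7 + 3*p/7) - 29/49 = 160/49 + 3*p/7)
-6288/(-36425) + 1565/E(R(-1, 8), -203) = -6288/(-36425) + 1565/(160/49 + (3/7)*(-16)) = -6288*(-1/36425) + 1565/(160/49 - 48/7) = 6288/36425 + 1565/(-176/49) = 6288/36425 + 1565*(-49/176) = 6288/36425 - 76685/176 = -2792144437/6410800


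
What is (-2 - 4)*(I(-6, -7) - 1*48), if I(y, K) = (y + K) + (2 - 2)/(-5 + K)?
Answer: 366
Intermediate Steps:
I(y, K) = K + y (I(y, K) = (K + y) + 0/(-5 + K) = (K + y) + 0 = K + y)
(-2 - 4)*(I(-6, -7) - 1*48) = (-2 - 4)*((-7 - 6) - 1*48) = -6*(-13 - 48) = -6*(-61) = 366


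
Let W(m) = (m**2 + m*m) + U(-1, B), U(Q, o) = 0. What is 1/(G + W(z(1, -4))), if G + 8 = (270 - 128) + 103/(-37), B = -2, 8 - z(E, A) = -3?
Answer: 37/13809 ≈ 0.0026794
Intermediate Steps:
z(E, A) = 11 (z(E, A) = 8 - 1*(-3) = 8 + 3 = 11)
G = 4855/37 (G = -8 + ((270 - 128) + 103/(-37)) = -8 + (142 + 103*(-1/37)) = -8 + (142 - 103/37) = -8 + 5151/37 = 4855/37 ≈ 131.22)
W(m) = 2*m**2 (W(m) = (m**2 + m*m) + 0 = (m**2 + m**2) + 0 = 2*m**2 + 0 = 2*m**2)
1/(G + W(z(1, -4))) = 1/(4855/37 + 2*11**2) = 1/(4855/37 + 2*121) = 1/(4855/37 + 242) = 1/(13809/37) = 37/13809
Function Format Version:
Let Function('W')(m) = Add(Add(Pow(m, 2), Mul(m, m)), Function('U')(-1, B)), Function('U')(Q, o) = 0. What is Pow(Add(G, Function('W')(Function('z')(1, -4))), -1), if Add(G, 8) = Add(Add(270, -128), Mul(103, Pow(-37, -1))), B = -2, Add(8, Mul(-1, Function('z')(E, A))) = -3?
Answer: Rational(37, 13809) ≈ 0.0026794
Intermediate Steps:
Function('z')(E, A) = 11 (Function('z')(E, A) = Add(8, Mul(-1, -3)) = Add(8, 3) = 11)
G = Rational(4855, 37) (G = Add(-8, Add(Add(270, -128), Mul(103, Pow(-37, -1)))) = Add(-8, Add(142, Mul(103, Rational(-1, 37)))) = Add(-8, Add(142, Rational(-103, 37))) = Add(-8, Rational(5151, 37)) = Rational(4855, 37) ≈ 131.22)
Function('W')(m) = Mul(2, Pow(m, 2)) (Function('W')(m) = Add(Add(Pow(m, 2), Mul(m, m)), 0) = Add(Add(Pow(m, 2), Pow(m, 2)), 0) = Add(Mul(2, Pow(m, 2)), 0) = Mul(2, Pow(m, 2)))
Pow(Add(G, Function('W')(Function('z')(1, -4))), -1) = Pow(Add(Rational(4855, 37), Mul(2, Pow(11, 2))), -1) = Pow(Add(Rational(4855, 37), Mul(2, 121)), -1) = Pow(Add(Rational(4855, 37), 242), -1) = Pow(Rational(13809, 37), -1) = Rational(37, 13809)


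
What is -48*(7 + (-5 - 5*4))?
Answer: 864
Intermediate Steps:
-48*(7 + (-5 - 5*4)) = -48*(7 + (-5 - 20)) = -48*(7 - 25) = -48*(-18) = 864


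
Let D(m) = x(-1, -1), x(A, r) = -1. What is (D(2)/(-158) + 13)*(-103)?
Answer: -211665/158 ≈ -1339.7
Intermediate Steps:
D(m) = -1
(D(2)/(-158) + 13)*(-103) = (-1/(-158) + 13)*(-103) = (-1*(-1/158) + 13)*(-103) = (1/158 + 13)*(-103) = (2055/158)*(-103) = -211665/158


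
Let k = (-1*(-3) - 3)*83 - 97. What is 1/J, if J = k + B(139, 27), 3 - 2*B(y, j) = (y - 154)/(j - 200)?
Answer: -173/16529 ≈ -0.010466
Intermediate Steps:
k = -97 (k = (3 - 3)*83 - 97 = 0*83 - 97 = 0 - 97 = -97)
B(y, j) = 3/2 - (-154 + y)/(2*(-200 + j)) (B(y, j) = 3/2 - (y - 154)/(2*(j - 200)) = 3/2 - (-154 + y)/(2*(-200 + j)))
J = -16529/173 (J = -97 + (-446 - 1*139 + 3*27)/(2*(-200 + 27)) = -97 + (½)*(-446 - 139 + 81)/(-173) = -97 + (½)*(-1/173)*(-504) = -97 + 252/173 = -16529/173 ≈ -95.543)
1/J = 1/(-16529/173) = -173/16529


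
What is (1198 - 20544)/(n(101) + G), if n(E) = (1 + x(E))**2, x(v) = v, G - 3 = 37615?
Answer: -9673/24011 ≈ -0.40286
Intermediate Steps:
G = 37618 (G = 3 + 37615 = 37618)
n(E) = (1 + E)**2
(1198 - 20544)/(n(101) + G) = (1198 - 20544)/((1 + 101)**2 + 37618) = -19346/(102**2 + 37618) = -19346/(10404 + 37618) = -19346/48022 = -19346*1/48022 = -9673/24011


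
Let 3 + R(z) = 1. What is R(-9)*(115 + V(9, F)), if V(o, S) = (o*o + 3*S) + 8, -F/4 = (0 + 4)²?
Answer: -24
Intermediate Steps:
F = -64 (F = -4*(0 + 4)² = -4*4² = -4*16 = -64)
R(z) = -2 (R(z) = -3 + 1 = -2)
V(o, S) = 8 + o² + 3*S (V(o, S) = (o² + 3*S) + 8 = 8 + o² + 3*S)
R(-9)*(115 + V(9, F)) = -2*(115 + (8 + 9² + 3*(-64))) = -2*(115 + (8 + 81 - 192)) = -2*(115 - 103) = -2*12 = -24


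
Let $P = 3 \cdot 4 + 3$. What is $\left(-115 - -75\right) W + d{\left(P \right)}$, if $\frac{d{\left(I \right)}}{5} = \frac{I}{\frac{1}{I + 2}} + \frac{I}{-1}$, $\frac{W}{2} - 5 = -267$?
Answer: $22160$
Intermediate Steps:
$P = 15$ ($P = 12 + 3 = 15$)
$W = -524$ ($W = 10 + 2 \left(-267\right) = 10 - 534 = -524$)
$d{\left(I \right)} = - 5 I + 5 I \left(2 + I\right)$ ($d{\left(I \right)} = 5 \left(\frac{I}{\frac{1}{I + 2}} + \frac{I}{-1}\right) = 5 \left(\frac{I}{\frac{1}{2 + I}} + I \left(-1\right)\right) = 5 \left(I \left(2 + I\right) - I\right) = 5 \left(- I + I \left(2 + I\right)\right) = - 5 I + 5 I \left(2 + I\right)$)
$\left(-115 - -75\right) W + d{\left(P \right)} = \left(-115 - -75\right) \left(-524\right) + 5 \cdot 15 \left(1 + 15\right) = \left(-115 + 75\right) \left(-524\right) + 5 \cdot 15 \cdot 16 = \left(-40\right) \left(-524\right) + 1200 = 20960 + 1200 = 22160$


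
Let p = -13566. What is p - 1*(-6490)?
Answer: -7076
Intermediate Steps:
p - 1*(-6490) = -13566 - 1*(-6490) = -13566 + 6490 = -7076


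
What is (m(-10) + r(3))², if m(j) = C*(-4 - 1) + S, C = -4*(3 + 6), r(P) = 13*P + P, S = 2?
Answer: 50176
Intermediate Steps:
r(P) = 14*P
C = -36 (C = -4*9 = -36)
m(j) = 182 (m(j) = -36*(-4 - 1) + 2 = -36*(-5) + 2 = 180 + 2 = 182)
(m(-10) + r(3))² = (182 + 14*3)² = (182 + 42)² = 224² = 50176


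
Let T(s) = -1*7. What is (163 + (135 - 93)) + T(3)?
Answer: 198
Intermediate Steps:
T(s) = -7
(163 + (135 - 93)) + T(3) = (163 + (135 - 93)) - 7 = (163 + 42) - 7 = 205 - 7 = 198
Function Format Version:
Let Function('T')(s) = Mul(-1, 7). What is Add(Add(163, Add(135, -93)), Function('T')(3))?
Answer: 198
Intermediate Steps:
Function('T')(s) = -7
Add(Add(163, Add(135, -93)), Function('T')(3)) = Add(Add(163, Add(135, -93)), -7) = Add(Add(163, 42), -7) = Add(205, -7) = 198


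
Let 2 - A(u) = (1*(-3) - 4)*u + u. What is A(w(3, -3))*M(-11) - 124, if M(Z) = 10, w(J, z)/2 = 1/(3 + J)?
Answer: -84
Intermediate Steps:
w(J, z) = 2/(3 + J)
A(u) = 2 + 6*u (A(u) = 2 - ((1*(-3) - 4)*u + u) = 2 - ((-3 - 4)*u + u) = 2 - (-7*u + u) = 2 - (-6)*u = 2 + 6*u)
A(w(3, -3))*M(-11) - 124 = (2 + 6*(2/(3 + 3)))*10 - 124 = (2 + 6*(2/6))*10 - 124 = (2 + 6*(2*(⅙)))*10 - 124 = (2 + 6*(⅓))*10 - 124 = (2 + 2)*10 - 124 = 4*10 - 124 = 40 - 124 = -84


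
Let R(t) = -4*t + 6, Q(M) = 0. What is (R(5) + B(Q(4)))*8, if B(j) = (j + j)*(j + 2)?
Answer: -112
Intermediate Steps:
B(j) = 2*j*(2 + j) (B(j) = (2*j)*(2 + j) = 2*j*(2 + j))
R(t) = 6 - 4*t
(R(5) + B(Q(4)))*8 = ((6 - 4*5) + 2*0*(2 + 0))*8 = ((6 - 20) + 2*0*2)*8 = (-14 + 0)*8 = -14*8 = -112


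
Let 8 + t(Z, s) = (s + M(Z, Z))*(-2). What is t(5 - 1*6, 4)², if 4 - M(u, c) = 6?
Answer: 144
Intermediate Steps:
M(u, c) = -2 (M(u, c) = 4 - 1*6 = 4 - 6 = -2)
t(Z, s) = -4 - 2*s (t(Z, s) = -8 + (s - 2)*(-2) = -8 + (-2 + s)*(-2) = -8 + (4 - 2*s) = -4 - 2*s)
t(5 - 1*6, 4)² = (-4 - 2*4)² = (-4 - 8)² = (-12)² = 144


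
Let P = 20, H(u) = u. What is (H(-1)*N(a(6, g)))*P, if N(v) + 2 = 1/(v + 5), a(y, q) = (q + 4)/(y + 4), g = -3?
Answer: 1840/51 ≈ 36.078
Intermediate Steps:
a(y, q) = (4 + q)/(4 + y)
N(v) = -2 + 1/(5 + v) (N(v) = -2 + 1/(v + 5) = -2 + 1/(5 + v))
(H(-1)*N(a(6, g)))*P = -(-9 - 2*(4 - 3)/(4 + 6))/(5 + (4 - 3)/(4 + 6))*20 = -(-9 - 2/10)/(5 + 1/10)*20 = -(-9 - 1/5)/(5 + (1/10)*1)*20 = -(-9 - 2*1/10)/(5 + 1/10)*20 = -(-9 - 1/5)/51/10*20 = -10*(-46)/(51*5)*20 = -1*(-92/51)*20 = (92/51)*20 = 1840/51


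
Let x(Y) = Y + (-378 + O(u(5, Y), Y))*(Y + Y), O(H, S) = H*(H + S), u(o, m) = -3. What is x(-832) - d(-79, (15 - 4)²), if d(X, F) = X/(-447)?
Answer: -1582451599/447 ≈ -3.5402e+6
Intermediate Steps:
d(X, F) = -X/447 (d(X, F) = X*(-1/447) = -X/447)
x(Y) = Y + 2*Y*(-369 - 3*Y) (x(Y) = Y + (-378 - 3*(-3 + Y))*(Y + Y) = Y + (-378 + (9 - 3*Y))*(2*Y) = Y + (-369 - 3*Y)*(2*Y) = Y + 2*Y*(-369 - 3*Y))
x(-832) - d(-79, (15 - 4)²) = -832*(-737 - 6*(-832)) - (-1)*(-79)/447 = -832*(-737 + 4992) - 1*79/447 = -832*4255 - 79/447 = -3540160 - 79/447 = -1582451599/447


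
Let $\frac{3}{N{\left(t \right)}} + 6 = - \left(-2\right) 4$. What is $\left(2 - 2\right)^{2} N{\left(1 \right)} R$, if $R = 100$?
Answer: $0$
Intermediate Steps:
$N{\left(t \right)} = \frac{3}{2}$ ($N{\left(t \right)} = \frac{3}{-6 - \left(-2\right) 4} = \frac{3}{-6 - -8} = \frac{3}{-6 + 8} = \frac{3}{2}$)
$\left(2 - 2\right)^{2} N{\left(1 \right)} R = \left(2 - 2\right)^{2} \cdot \frac{3}{2} \cdot 100 = 0^{2} \cdot \frac{3}{2} \cdot 100 = 0 \cdot \frac{3}{2} \cdot 100 = 0 \cdot 100 = 0$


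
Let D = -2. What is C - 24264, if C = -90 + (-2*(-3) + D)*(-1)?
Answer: -24358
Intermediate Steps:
C = -94 (C = -90 + (-2*(-3) - 2)*(-1) = -90 + (6 - 2)*(-1) = -90 + 4*(-1) = -90 - 4 = -94)
C - 24264 = -94 - 24264 = -24358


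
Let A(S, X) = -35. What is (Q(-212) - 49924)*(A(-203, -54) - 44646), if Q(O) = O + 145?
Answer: 2233647871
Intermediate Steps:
Q(O) = 145 + O
(Q(-212) - 49924)*(A(-203, -54) - 44646) = ((145 - 212) - 49924)*(-35 - 44646) = (-67 - 49924)*(-44681) = -49991*(-44681) = 2233647871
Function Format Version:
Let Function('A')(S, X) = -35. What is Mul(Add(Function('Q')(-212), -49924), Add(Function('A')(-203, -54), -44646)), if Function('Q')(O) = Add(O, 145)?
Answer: 2233647871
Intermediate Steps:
Function('Q')(O) = Add(145, O)
Mul(Add(Function('Q')(-212), -49924), Add(Function('A')(-203, -54), -44646)) = Mul(Add(Add(145, -212), -49924), Add(-35, -44646)) = Mul(Add(-67, -49924), -44681) = Mul(-49991, -44681) = 2233647871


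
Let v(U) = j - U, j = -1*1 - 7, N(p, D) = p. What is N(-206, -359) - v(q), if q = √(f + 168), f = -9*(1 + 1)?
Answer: -198 + 5*√6 ≈ -185.75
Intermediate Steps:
f = -18 (f = -9*2 = -18)
j = -8 (j = -1 - 7 = -8)
q = 5*√6 (q = √(-18 + 168) = √150 = 5*√6 ≈ 12.247)
v(U) = -8 - U
N(-206, -359) - v(q) = -206 - (-8 - 5*√6) = -206 + (8 + 5*√6) = -198 + 5*√6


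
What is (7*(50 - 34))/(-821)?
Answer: -112/821 ≈ -0.13642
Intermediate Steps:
(7*(50 - 34))/(-821) = (7*16)*(-1/821) = 112*(-1/821) = -112/821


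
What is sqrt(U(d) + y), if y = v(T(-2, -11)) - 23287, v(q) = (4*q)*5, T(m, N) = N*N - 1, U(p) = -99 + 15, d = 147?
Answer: I*sqrt(20971) ≈ 144.81*I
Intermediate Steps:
U(p) = -84
T(m, N) = -1 + N**2 (T(m, N) = N**2 - 1 = -1 + N**2)
v(q) = 20*q
y = -20887 (y = 20*(-1 + (-11)**2) - 23287 = 20*(-1 + 121) - 23287 = 20*120 - 23287 = 2400 - 23287 = -20887)
sqrt(U(d) + y) = sqrt(-84 - 20887) = sqrt(-20971) = I*sqrt(20971)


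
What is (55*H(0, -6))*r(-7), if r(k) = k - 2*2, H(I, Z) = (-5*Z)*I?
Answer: 0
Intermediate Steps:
H(I, Z) = -5*I*Z
r(k) = -4 + k (r(k) = k - 4 = -4 + k)
(55*H(0, -6))*r(-7) = (55*(-5*0*(-6)))*(-4 - 7) = (55*0)*(-11) = 0*(-11) = 0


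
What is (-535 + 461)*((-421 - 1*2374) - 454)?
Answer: 240426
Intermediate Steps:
(-535 + 461)*((-421 - 1*2374) - 454) = -74*((-421 - 2374) - 454) = -74*(-2795 - 454) = -74*(-3249) = 240426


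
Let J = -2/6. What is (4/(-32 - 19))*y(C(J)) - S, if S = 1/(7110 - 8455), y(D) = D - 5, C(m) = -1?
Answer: 10777/22865 ≈ 0.47133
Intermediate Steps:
J = -1/3 (J = -2*1/6 = -1/3 ≈ -0.33333)
y(D) = -5 + D
S = -1/1345 (S = 1/(-1345) = -1/1345 ≈ -0.00074349)
(4/(-32 - 19))*y(C(J)) - S = (4/(-32 - 19))*(-5 - 1) - 1*(-1/1345) = (4/(-51))*(-6) + 1/1345 = (4*(-1/51))*(-6) + 1/1345 = -4/51*(-6) + 1/1345 = 8/17 + 1/1345 = 10777/22865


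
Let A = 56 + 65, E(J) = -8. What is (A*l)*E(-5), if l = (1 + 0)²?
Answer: -968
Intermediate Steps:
l = 1 (l = 1² = 1)
A = 121
(A*l)*E(-5) = (121*1)*(-8) = 121*(-8) = -968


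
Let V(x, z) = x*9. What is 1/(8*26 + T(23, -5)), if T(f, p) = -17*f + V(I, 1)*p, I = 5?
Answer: -1/408 ≈ -0.0024510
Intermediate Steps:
V(x, z) = 9*x
T(f, p) = -17*f + 45*p (T(f, p) = -17*f + (9*5)*p = -17*f + 45*p)
1/(8*26 + T(23, -5)) = 1/(8*26 + (-17*23 + 45*(-5))) = 1/(208 + (-391 - 225)) = 1/(208 - 616) = 1/(-408) = -1/408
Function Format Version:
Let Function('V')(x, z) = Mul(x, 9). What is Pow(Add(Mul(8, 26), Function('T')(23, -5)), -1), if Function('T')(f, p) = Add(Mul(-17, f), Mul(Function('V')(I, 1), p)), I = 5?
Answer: Rational(-1, 408) ≈ -0.0024510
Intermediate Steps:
Function('V')(x, z) = Mul(9, x)
Function('T')(f, p) = Add(Mul(-17, f), Mul(45, p)) (Function('T')(f, p) = Add(Mul(-17, f), Mul(Mul(9, 5), p)) = Add(Mul(-17, f), Mul(45, p)))
Pow(Add(Mul(8, 26), Function('T')(23, -5)), -1) = Pow(Add(Mul(8, 26), Add(Mul(-17, 23), Mul(45, -5))), -1) = Pow(Add(208, Add(-391, -225)), -1) = Pow(Add(208, -616), -1) = Pow(-408, -1) = Rational(-1, 408)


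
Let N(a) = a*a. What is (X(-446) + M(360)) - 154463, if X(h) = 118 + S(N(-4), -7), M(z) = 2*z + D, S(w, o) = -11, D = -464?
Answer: -154100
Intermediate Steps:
N(a) = a²
M(z) = -464 + 2*z (M(z) = 2*z - 464 = -464 + 2*z)
X(h) = 107 (X(h) = 118 - 11 = 107)
(X(-446) + M(360)) - 154463 = (107 + (-464 + 2*360)) - 154463 = (107 + (-464 + 720)) - 154463 = (107 + 256) - 154463 = 363 - 154463 = -154100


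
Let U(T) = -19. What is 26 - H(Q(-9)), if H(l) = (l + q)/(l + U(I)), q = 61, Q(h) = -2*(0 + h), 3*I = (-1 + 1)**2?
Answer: 105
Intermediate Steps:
I = 0 (I = (-1 + 1)**2/3 = (1/3)*0**2 = (1/3)*0 = 0)
Q(h) = -2*h
H(l) = (61 + l)/(-19 + l) (H(l) = (l + 61)/(l - 19) = (61 + l)/(-19 + l))
26 - H(Q(-9)) = 26 - (61 - 2*(-9))/(-19 - 2*(-9)) = 26 - (61 + 18)/(-19 + 18) = 26 - 79/(-1) = 26 - (-1)*79 = 26 - 1*(-79) = 26 + 79 = 105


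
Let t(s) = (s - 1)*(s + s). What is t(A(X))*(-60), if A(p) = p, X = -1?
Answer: -240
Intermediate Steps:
t(s) = 2*s*(-1 + s) (t(s) = (-1 + s)*(2*s) = 2*s*(-1 + s))
t(A(X))*(-60) = (2*(-1)*(-1 - 1))*(-60) = (2*(-1)*(-2))*(-60) = 4*(-60) = -240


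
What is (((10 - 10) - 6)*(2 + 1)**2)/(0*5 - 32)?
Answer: 27/16 ≈ 1.6875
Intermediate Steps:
(((10 - 10) - 6)*(2 + 1)**2)/(0*5 - 32) = ((0 - 6)*3**2)/(0 - 32) = -6*9/(-32) = -54*(-1/32) = 27/16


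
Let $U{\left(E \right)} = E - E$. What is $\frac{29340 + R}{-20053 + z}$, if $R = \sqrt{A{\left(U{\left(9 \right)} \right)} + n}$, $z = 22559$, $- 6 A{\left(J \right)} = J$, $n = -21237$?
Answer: $\frac{14670}{1253} + \frac{i \sqrt{21237}}{2506} \approx 11.708 + 0.058152 i$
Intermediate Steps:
$U{\left(E \right)} = 0$
$A{\left(J \right)} = - \frac{J}{6}$
$R = i \sqrt{21237}$ ($R = \sqrt{\left(- \frac{1}{6}\right) 0 - 21237} = \sqrt{0 - 21237} = \sqrt{-21237} = i \sqrt{21237} \approx 145.73 i$)
$\frac{29340 + R}{-20053 + z} = \frac{29340 + i \sqrt{21237}}{-20053 + 22559} = \frac{29340 + i \sqrt{21237}}{2506} = \left(29340 + i \sqrt{21237}\right) \frac{1}{2506} = \frac{14670}{1253} + \frac{i \sqrt{21237}}{2506}$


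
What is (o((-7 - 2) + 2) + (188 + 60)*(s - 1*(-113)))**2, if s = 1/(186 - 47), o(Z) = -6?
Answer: 15169077562500/19321 ≈ 7.8511e+8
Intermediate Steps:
s = 1/139 ≈ 0.0071942
(o((-7 - 2) + 2) + (188 + 60)*(s - 1*(-113)))**2 = (-6 + (188 + 60)*(1/139 - 1*(-113)))**2 = (-6 + 248*(1/139 + 113))**2 = (-6 + 248*(15708/139))**2 = (-6 + 3895584/139)**2 = (3894750/139)**2 = 15169077562500/19321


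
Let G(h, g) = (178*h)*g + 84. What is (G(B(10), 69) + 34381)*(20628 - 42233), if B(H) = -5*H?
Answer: 12523014175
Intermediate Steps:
G(h, g) = 84 + 178*g*h (G(h, g) = 178*g*h + 84 = 84 + 178*g*h)
(G(B(10), 69) + 34381)*(20628 - 42233) = ((84 + 178*69*(-5*10)) + 34381)*(20628 - 42233) = ((84 + 178*69*(-50)) + 34381)*(-21605) = ((84 - 614100) + 34381)*(-21605) = (-614016 + 34381)*(-21605) = -579635*(-21605) = 12523014175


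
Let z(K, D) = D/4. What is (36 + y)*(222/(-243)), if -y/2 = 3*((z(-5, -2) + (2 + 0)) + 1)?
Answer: -518/27 ≈ -19.185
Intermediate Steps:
z(K, D) = D/4 (z(K, D) = D*(¼) = D/4)
y = -15 (y = -6*(((¼)*(-2) + (2 + 0)) + 1) = -6*((-½ + 2) + 1) = -6*(3/2 + 1) = -6*5/2 = -2*15/2 = -15)
(36 + y)*(222/(-243)) = (36 - 15)*(222/(-243)) = 21*(222*(-1/243)) = 21*(-74/81) = -518/27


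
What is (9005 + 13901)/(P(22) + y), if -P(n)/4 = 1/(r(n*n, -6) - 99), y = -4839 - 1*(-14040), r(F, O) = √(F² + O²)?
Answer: 47313288903270/19005041811683 + 183248*√58573/19005041811683 ≈ 2.4895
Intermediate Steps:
y = 9201 (y = -4839 + 14040 = 9201)
P(n) = -4/(-99 + √(36 + n⁴)) (P(n) = -4/(√((n*n)² + (-6)²) - 99) = -4/(√((n²)² + 36) - 99) = -4/(√(n⁴ + 36) - 99) = -4/(√(36 + n⁴) - 99) = -4/(-99 + √(36 + n⁴)))
(9005 + 13901)/(P(22) + y) = (9005 + 13901)/(-4/(-99 + √(36 + 22⁴)) + 9201) = 22906/(-4/(-99 + √(36 + 234256)) + 9201) = 22906/(-4/(-99 + √234292) + 9201) = 22906/(-4/(-99 + 2*√58573) + 9201) = 22906/(9201 - 4/(-99 + 2*√58573))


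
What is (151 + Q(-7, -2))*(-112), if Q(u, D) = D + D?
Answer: -16464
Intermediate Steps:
Q(u, D) = 2*D
(151 + Q(-7, -2))*(-112) = (151 + 2*(-2))*(-112) = (151 - 4)*(-112) = 147*(-112) = -16464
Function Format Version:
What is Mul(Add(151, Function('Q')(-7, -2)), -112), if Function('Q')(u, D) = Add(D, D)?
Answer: -16464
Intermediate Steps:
Function('Q')(u, D) = Mul(2, D)
Mul(Add(151, Function('Q')(-7, -2)), -112) = Mul(Add(151, Mul(2, -2)), -112) = Mul(Add(151, -4), -112) = Mul(147, -112) = -16464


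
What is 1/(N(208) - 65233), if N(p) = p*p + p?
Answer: -1/21761 ≈ -4.5954e-5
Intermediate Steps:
N(p) = p + p**2 (N(p) = p**2 + p = p + p**2)
1/(N(208) - 65233) = 1/(208*(1 + 208) - 65233) = 1/(208*209 - 65233) = 1/(43472 - 65233) = 1/(-21761) = -1/21761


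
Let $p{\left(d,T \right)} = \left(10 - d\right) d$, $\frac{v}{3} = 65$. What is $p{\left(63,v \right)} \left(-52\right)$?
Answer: $173628$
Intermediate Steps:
$v = 195$ ($v = 3 \cdot 65 = 195$)
$p{\left(d,T \right)} = d \left(10 - d\right)$
$p{\left(63,v \right)} \left(-52\right) = 63 \left(10 - 63\right) \left(-52\right) = 63 \left(-53\right) \left(-52\right) = \left(-3339\right) \left(-52\right) = 173628$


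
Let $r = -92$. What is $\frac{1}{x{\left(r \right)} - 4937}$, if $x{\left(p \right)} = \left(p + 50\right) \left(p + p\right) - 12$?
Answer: $\frac{1}{2779} \approx 0.00035984$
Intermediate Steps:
$x{\left(p \right)} = -12 + 2 p \left(50 + p\right)$ ($x{\left(p \right)} = \left(50 + p\right) 2 p - 12 = 2 p \left(50 + p\right) - 12 = -12 + 2 p \left(50 + p\right)$)
$\frac{1}{x{\left(r \right)} - 4937} = \frac{1}{\left(-12 + 2 \left(-92\right)^{2} + 100 \left(-92\right)\right) - 4937} = \frac{1}{\left(-12 + 2 \cdot 8464 - 9200\right) - 4937} = \frac{1}{\left(-12 + 16928 - 9200\right) - 4937} = \frac{1}{7716 - 4937} = \frac{1}{2779}$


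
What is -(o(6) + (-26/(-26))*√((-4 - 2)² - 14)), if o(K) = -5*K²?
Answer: 180 - √22 ≈ 175.31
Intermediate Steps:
-(o(6) + (-26/(-26))*√((-4 - 2)² - 14)) = -(-5*6² + (-26/(-26))*√((-4 - 2)² - 14)) = -(-5*36 + (-26*(-1/26))*√((-6)² - 14)) = -(-180 + 1*√(36 - 14)) = -(-180 + 1*√22) = -(-180 + √22) = 180 - √22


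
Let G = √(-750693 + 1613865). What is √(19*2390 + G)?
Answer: √(45410 + 6*√23977) ≈ 215.27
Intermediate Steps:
G = 6*√23977 (G = √863172 = 6*√23977 ≈ 929.07)
√(19*2390 + G) = √(19*2390 + 6*√23977) = √(45410 + 6*√23977)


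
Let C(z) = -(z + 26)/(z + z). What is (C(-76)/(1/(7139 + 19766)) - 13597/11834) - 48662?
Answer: -25863350915/449692 ≈ -57514.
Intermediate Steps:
C(z) = -(26 + z)/(2*z)
(C(-76)/(1/(7139 + 19766)) - 13597/11834) - 48662 = (((½)*(-26 - 1*(-76))/(-76))/(1/(7139 + 19766)) - 13597/11834) - 48662 = (((½)*(-1/76)*(-26 + 76))/(1/26905) - 13597*1/11834) - 48662 = (((½)*(-1/76)*50)/(1/26905) - 13597/11834) - 48662 = (-25/76*26905 - 13597/11834) - 48662 = (-672625/76 - 13597/11834) - 48662 = -3980438811/449692 - 48662 = -25863350915/449692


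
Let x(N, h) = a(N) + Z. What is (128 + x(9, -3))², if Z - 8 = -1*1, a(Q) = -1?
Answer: 17956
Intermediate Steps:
Z = 7 (Z = 8 - 1*1 = 8 - 1 = 7)
x(N, h) = 6 (x(N, h) = -1 + 7 = 6)
(128 + x(9, -3))² = (128 + 6)² = 134² = 17956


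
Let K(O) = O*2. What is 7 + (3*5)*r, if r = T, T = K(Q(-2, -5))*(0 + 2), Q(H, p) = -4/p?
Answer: 55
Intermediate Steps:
K(O) = 2*O
T = 16/5 (T = (2*(-4/(-5)))*(0 + 2) = (2*(-4*(-⅕)))*2 = (2*(⅘))*2 = (8/5)*2 = 16/5 ≈ 3.2000)
r = 16/5 ≈ 3.2000
7 + (3*5)*r = 7 + (3*5)*(16/5) = 7 + 15*(16/5) = 7 + 48 = 55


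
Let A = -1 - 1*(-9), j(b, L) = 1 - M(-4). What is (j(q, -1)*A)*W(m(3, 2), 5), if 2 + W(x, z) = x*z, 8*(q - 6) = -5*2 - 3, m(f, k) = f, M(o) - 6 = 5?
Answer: -1040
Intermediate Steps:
M(o) = 11 (M(o) = 6 + 5 = 11)
q = 35/8 (q = 6 + (-5*2 - 3)/8 = 6 + (-10 - 3)/8 = 6 + (⅛)*(-13) = 6 - 13/8 = 35/8 ≈ 4.3750)
j(b, L) = -10 (j(b, L) = 1 - 1*11 = 1 - 11 = -10)
W(x, z) = -2 + x*z
A = 8 (A = -1 + 9 = 8)
(j(q, -1)*A)*W(m(3, 2), 5) = (-10*8)*(-2 + 3*5) = -80*(-2 + 15) = -80*13 = -1040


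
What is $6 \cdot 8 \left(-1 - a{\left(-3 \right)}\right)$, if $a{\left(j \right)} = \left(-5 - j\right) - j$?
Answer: $-96$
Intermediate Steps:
$a{\left(j \right)} = -5 - 2 j$
$6 \cdot 8 \left(-1 - a{\left(-3 \right)}\right) = 6 \cdot 8 \left(-1 - \left(-5 - -6\right)\right) = 48 \left(-1 - \left(-5 + 6\right)\right) = 48 \left(-1 - 1\right) = 48 \left(-2\right) = -96$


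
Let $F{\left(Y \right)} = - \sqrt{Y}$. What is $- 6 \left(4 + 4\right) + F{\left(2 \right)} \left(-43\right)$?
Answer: $-48 + 43 \sqrt{2} \approx 12.811$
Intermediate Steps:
$- 6 \left(4 + 4\right) + F{\left(2 \right)} \left(-43\right) = - 6 \left(4 + 4\right) + - \sqrt{2} \left(-43\right) = \left(-6\right) 8 + 43 \sqrt{2} = -48 + 43 \sqrt{2}$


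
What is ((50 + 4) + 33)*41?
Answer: 3567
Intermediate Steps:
((50 + 4) + 33)*41 = (54 + 33)*41 = 87*41 = 3567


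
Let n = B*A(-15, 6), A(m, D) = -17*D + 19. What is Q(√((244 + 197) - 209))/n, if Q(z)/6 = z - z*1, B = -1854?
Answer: 0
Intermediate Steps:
A(m, D) = 19 - 17*D
n = 153882 (n = -1854*(19 - 17*6) = -1854*(19 - 102) = -1854*(-83) = 153882)
Q(z) = 0 (Q(z) = 6*(z - z*1) = 6*(z - z) = 6*0 = 0)
Q(√((244 + 197) - 209))/n = 0/153882 = 0*(1/153882) = 0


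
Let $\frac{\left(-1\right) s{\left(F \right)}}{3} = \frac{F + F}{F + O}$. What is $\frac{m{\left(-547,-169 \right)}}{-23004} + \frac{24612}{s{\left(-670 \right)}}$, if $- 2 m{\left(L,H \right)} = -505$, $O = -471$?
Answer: $- \frac{107667676703}{15412680} \approx -6985.7$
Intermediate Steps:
$m{\left(L,H \right)} = \frac{505}{2}$ ($m{\left(L,H \right)} = \left(- \frac{1}{2}\right) \left(-505\right) = \frac{505}{2}$)
$s{\left(F \right)} = - \frac{6 F}{-471 + F}$ ($s{\left(F \right)} = - 3 \frac{F + F}{F - 471} = - 3 \frac{2 F}{-471 + F} = - \frac{6 F}{-471 + F}$)
$\frac{m{\left(-547,-169 \right)}}{-23004} + \frac{24612}{s{\left(-670 \right)}} = \frac{505}{2 \left(-23004\right)} + \frac{24612}{\left(-6\right) \left(-670\right) \frac{1}{-471 - 670}} = \frac{505}{2} \left(- \frac{1}{23004}\right) + \frac{24612}{\left(-6\right) \left(-670\right) \frac{1}{-1141}} = - \frac{505}{46008} + \frac{24612}{\left(-6\right) \left(-670\right) \left(- \frac{1}{1141}\right)} = - \frac{505}{46008} + \frac{24612}{- \frac{4020}{1141}} = - \frac{505}{46008} + 24612 \left(- \frac{1141}{4020}\right) = - \frac{505}{46008} - \frac{2340191}{335} = - \frac{107667676703}{15412680}$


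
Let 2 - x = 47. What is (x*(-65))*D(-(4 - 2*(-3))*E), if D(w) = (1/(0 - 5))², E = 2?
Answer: 117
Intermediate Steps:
D(w) = 1/25 (D(w) = (1/(-5))² = (-⅕)² = 1/25)
x = -45 (x = 2 - 1*47 = 2 - 47 = -45)
(x*(-65))*D(-(4 - 2*(-3))*E) = -45*(-65)*(1/25) = 2925*(1/25) = 117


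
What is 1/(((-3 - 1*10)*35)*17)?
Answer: -1/7735 ≈ -0.00012928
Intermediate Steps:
1/(((-3 - 1*10)*35)*17) = 1/(((-3 - 10)*35)*17) = 1/(-13*35*17) = 1/(-455*17) = 1/(-7735) = -1/7735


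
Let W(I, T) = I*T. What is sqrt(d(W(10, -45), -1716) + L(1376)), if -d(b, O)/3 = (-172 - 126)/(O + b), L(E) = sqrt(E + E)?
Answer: sqrt(-149 + 2888*sqrt(43))/19 ≈ 7.2143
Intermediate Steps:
L(E) = sqrt(2)*sqrt(E) (L(E) = sqrt(2*E) = sqrt(2)*sqrt(E))
d(b, O) = 894/(O + b) (d(b, O) = -3*(-172 - 126)/(O + b) = -(-894)/(O + b) = 894/(O + b))
sqrt(d(W(10, -45), -1716) + L(1376)) = sqrt(894/(-1716 + 10*(-45)) + sqrt(2)*sqrt(1376)) = sqrt(894/(-1716 - 450) + sqrt(2)*(4*sqrt(86))) = sqrt(894/(-2166) + 8*sqrt(43)) = sqrt(894*(-1/2166) + 8*sqrt(43)) = sqrt(-149/361 + 8*sqrt(43))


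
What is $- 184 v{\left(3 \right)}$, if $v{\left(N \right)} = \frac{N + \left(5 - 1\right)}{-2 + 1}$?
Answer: $1288$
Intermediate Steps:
$v{\left(N \right)} = -4 - N$ ($v{\left(N \right)} = \frac{N + \left(5 - 1\right)}{-1} = \left(N + 4\right) \left(-1\right) = \left(4 + N\right) \left(-1\right) = -4 - N$)
$- 184 v{\left(3 \right)} = - 184 \left(-4 - 3\right) = \left(-184\right) \left(-7\right) = 1288$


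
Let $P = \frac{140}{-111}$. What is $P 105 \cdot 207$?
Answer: $- \frac{1014300}{37} \approx -27414.0$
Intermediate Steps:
$P = - \frac{140}{111}$ ($P = 140 \left(- \frac{1}{111}\right) = - \frac{140}{111} \approx -1.2613$)
$P 105 \cdot 207 = \left(- \frac{140}{111}\right) 105 \cdot 207 = \left(- \frac{4900}{37}\right) 207 = - \frac{1014300}{37}$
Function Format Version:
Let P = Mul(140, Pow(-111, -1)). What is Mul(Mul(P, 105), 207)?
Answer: Rational(-1014300, 37) ≈ -27414.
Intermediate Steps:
P = Rational(-140, 111) (P = Mul(140, Rational(-1, 111)) = Rational(-140, 111) ≈ -1.2613)
Mul(Mul(P, 105), 207) = Mul(Mul(Rational(-140, 111), 105), 207) = Mul(Rational(-4900, 37), 207) = Rational(-1014300, 37)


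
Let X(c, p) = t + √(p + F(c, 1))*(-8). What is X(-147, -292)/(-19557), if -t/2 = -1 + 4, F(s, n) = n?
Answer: 2/6519 + 8*I*√291/19557 ≈ 0.0003068 + 0.006978*I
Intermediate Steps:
t = -6 (t = -2*(-1 + 4) = -2*3 = -6)
X(c, p) = -6 - 8*√(1 + p) (X(c, p) = -6 + √(p + 1)*(-8) = -6 + √(1 + p)*(-8) = -6 - 8*√(1 + p))
X(-147, -292)/(-19557) = (-6 - 8*√(1 - 292))/(-19557) = (-6 - 8*I*√291)*(-1/19557) = 2/6519 + 8*I*√291/19557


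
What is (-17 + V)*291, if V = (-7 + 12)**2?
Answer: 2328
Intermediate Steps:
V = 25 (V = 5**2 = 25)
(-17 + V)*291 = (-17 + 25)*291 = 8*291 = 2328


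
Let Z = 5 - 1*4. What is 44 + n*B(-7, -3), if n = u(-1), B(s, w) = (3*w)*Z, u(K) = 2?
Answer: 26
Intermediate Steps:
Z = 1 (Z = 5 - 4 = 1)
B(s, w) = 3*w (B(s, w) = (3*w)*1 = 3*w)
n = 2
44 + n*B(-7, -3) = 44 + 2*(3*(-3)) = 44 + 2*(-9) = 44 - 18 = 26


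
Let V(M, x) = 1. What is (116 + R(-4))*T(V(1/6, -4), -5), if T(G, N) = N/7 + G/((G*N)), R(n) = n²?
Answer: -4224/35 ≈ -120.69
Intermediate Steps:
T(G, N) = 1/N + N/7 (T(G, N) = N*(⅐) + G*(1/(G*N)) = N/7 + 1/N = 1/N + N/7)
(116 + R(-4))*T(V(1/6, -4), -5) = (116 + (-4)²)*(1/(-5) + (⅐)*(-5)) = (116 + 16)*(-⅕ - 5/7) = 132*(-32/35) = -4224/35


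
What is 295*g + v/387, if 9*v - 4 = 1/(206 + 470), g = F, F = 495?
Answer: 343817033405/2354508 ≈ 1.4603e+5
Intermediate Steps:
g = 495
v = 2705/6084 (v = 4/9 + 1/(9*(206 + 470)) = 4/9 + (⅑)/676 = 4/9 + (⅑)*(1/676) = 4/9 + 1/6084 = 2705/6084 ≈ 0.44461)
295*g + v/387 = 295*495 + (2705/6084)/387 = 146025 + (2705/6084)*(1/387) = 146025 + 2705/2354508 = 343817033405/2354508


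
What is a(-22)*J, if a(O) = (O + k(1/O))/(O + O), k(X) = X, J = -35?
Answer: -16975/968 ≈ -17.536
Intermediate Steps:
a(O) = (O + 1/O)/(2*O) (a(O) = (O + 1/O)/(O + O) = (O + 1/O)/((2*O)) = (O + 1/O)*(1/(2*O)) = (O + 1/O)/(2*O))
a(-22)*J = ((½)*(1 + (-22)²)/(-22)²)*(-35) = ((½)*(1/484)*(1 + 484))*(-35) = ((½)*(1/484)*485)*(-35) = (485/968)*(-35) = -16975/968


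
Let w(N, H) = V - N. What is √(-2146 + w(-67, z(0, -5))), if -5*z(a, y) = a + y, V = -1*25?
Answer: 2*I*√526 ≈ 45.869*I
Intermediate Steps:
V = -25
z(a, y) = -a/5 - y/5 (z(a, y) = -(a + y)/5 = -a/5 - y/5)
w(N, H) = -25 - N
√(-2146 + w(-67, z(0, -5))) = √(-2146 + (-25 - 1*(-67))) = √(-2146 + (-25 + 67)) = √(-2146 + 42) = √(-2104) = 2*I*√526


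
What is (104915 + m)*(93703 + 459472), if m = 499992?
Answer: 334619429725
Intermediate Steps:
(104915 + m)*(93703 + 459472) = (104915 + 499992)*(93703 + 459472) = 604907*553175 = 334619429725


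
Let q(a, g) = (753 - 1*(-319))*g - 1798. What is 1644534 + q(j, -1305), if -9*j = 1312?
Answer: 243776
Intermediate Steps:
j = -1312/9 (j = -⅑*1312 = -1312/9 ≈ -145.78)
q(a, g) = -1798 + 1072*g (q(a, g) = (753 + 319)*g - 1798 = 1072*g - 1798 = -1798 + 1072*g)
1644534 + q(j, -1305) = 1644534 + (-1798 + 1072*(-1305)) = 1644534 + (-1798 - 1398960) = 1644534 - 1400758 = 243776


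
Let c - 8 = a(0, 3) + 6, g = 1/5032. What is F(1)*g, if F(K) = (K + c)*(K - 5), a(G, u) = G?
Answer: -15/1258 ≈ -0.011924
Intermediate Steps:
g = 1/5032 ≈ 0.00019873
c = 14 (c = 8 + (0 + 6) = 8 + 6 = 14)
F(K) = (-5 + K)*(14 + K) (F(K) = (K + 14)*(K - 5) = (14 + K)*(-5 + K) = (-5 + K)*(14 + K))
F(1)*g = (-70 + 1² + 9*1)*(1/5032) = (-70 + 1 + 9)*(1/5032) = -60*1/5032 = -15/1258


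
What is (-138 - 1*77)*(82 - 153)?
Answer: 15265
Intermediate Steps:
(-138 - 1*77)*(82 - 153) = (-138 - 77)*(-71) = -215*(-71) = 15265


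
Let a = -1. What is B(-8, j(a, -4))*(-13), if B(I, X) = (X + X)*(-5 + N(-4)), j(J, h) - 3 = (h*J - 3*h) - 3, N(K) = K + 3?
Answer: 2496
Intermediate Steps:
N(K) = 3 + K
j(J, h) = -3*h + J*h (j(J, h) = 3 + ((h*J - 3*h) - 3) = 3 + ((J*h - 3*h) - 3) = 3 + ((-3*h + J*h) - 3) = 3 + (-3 - 3*h + J*h) = -3*h + J*h)
B(I, X) = -12*X (B(I, X) = (X + X)*(-5 + (3 - 4)) = (2*X)*(-5 - 1) = (2*X)*(-6) = -12*X)
B(-8, j(a, -4))*(-13) = -(-48)*(-3 - 1)*(-13) = -(-48)*(-4)*(-13) = -12*16*(-13) = -192*(-13) = 2496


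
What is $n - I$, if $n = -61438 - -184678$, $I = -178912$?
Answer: $302152$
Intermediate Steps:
$n = 123240$ ($n = -61438 + 184678 = 123240$)
$n - I = 123240 - -178912 = 123240 + 178912 = 302152$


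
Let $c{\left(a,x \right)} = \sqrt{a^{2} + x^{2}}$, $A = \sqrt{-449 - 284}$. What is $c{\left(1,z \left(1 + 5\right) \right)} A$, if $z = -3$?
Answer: $5 i \sqrt{9529} \approx 488.08 i$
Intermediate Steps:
$A = i \sqrt{733}$ ($A = \sqrt{-733} = i \sqrt{733} \approx 27.074 i$)
$c{\left(1,z \left(1 + 5\right) \right)} A = \sqrt{1^{2} + \left(- 3 \left(1 + 5\right)\right)^{2}} i \sqrt{733} = \sqrt{1 + \left(\left(-3\right) 6\right)^{2}} i \sqrt{733} = \sqrt{1 + \left(-18\right)^{2}} i \sqrt{733} = \sqrt{1 + 324} i \sqrt{733} = \sqrt{325} i \sqrt{733} = 5 \sqrt{13} i \sqrt{733} = 5 i \sqrt{9529}$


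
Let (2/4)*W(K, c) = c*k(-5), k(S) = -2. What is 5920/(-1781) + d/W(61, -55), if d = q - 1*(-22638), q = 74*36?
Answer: 21880231/195910 ≈ 111.69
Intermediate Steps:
q = 2664
W(K, c) = -4*c (W(K, c) = 2*(c*(-2)) = 2*(-2*c) = -4*c)
d = 25302 (d = 2664 - 1*(-22638) = 2664 + 22638 = 25302)
5920/(-1781) + d/W(61, -55) = 5920/(-1781) + 25302/((-4*(-55))) = 5920*(-1/1781) + 25302/220 = -5920/1781 + 25302*(1/220) = -5920/1781 + 12651/110 = 21880231/195910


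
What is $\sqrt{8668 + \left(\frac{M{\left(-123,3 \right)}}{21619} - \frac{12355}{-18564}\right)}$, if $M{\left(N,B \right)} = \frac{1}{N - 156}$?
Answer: $\frac{\sqrt{40508595063384963983}}{68359278} \approx 93.106$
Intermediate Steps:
$M{\left(N,B \right)} = \frac{1}{-156 + N}$
$\sqrt{8668 + \left(\frac{M{\left(-123,3 \right)}}{21619} - \frac{12355}{-18564}\right)} = \sqrt{8668 + \left(\frac{1}{\left(-156 - 123\right) 21619} - \frac{12355}{-18564}\right)} = \sqrt{8668 + \left(\frac{1}{-279} \cdot \frac{1}{21619} - - \frac{1765}{2652}\right)} = \sqrt{8668 + \left(\left(- \frac{1}{279}\right) \frac{1}{21619} + \frac{1765}{2652}\right)} = \sqrt{8668 + \left(- \frac{1}{6031701} + \frac{1765}{2652}\right)} = \sqrt{8668 + \frac{272973067}{410155668}} = \sqrt{\frac{3555502303291}{410155668}} = \frac{\sqrt{40508595063384963983}}{68359278}$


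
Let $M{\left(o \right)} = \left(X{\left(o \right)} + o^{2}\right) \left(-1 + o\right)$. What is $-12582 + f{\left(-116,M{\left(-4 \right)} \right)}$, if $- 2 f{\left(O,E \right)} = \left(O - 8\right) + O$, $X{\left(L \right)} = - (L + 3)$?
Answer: $-12462$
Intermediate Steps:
$X{\left(L \right)} = -3 - L$ ($X{\left(L \right)} = - (3 + L) = -3 - L$)
$M{\left(o \right)} = \left(-1 + o\right) \left(-3 + o^{2} - o\right)$ ($M{\left(o \right)} = \left(\left(-3 - o\right) + o^{2}\right) \left(-1 + o\right) = \left(-3 + o^{2} - o\right) \left(-1 + o\right) = \left(-1 + o\right) \left(-3 + o^{2} - o\right)$)
$f{\left(O,E \right)} = 4 - O$ ($f{\left(O,E \right)} = - \frac{\left(O - 8\right) + O}{2} = - \frac{\left(-8 + O\right) + O}{2} = - \frac{-8 + 2 O}{2} = 4 - O$)
$-12582 + f{\left(-116,M{\left(-4 \right)} \right)} = -12582 + \left(4 - -116\right) = -12582 + \left(4 + 116\right) = -12582 + 120 = -12462$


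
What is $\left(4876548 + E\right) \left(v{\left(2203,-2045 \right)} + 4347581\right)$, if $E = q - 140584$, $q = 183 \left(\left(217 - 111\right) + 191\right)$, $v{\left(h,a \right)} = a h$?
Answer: $-754733289510$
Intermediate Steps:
$q = 54351$ ($q = 183 \left(\left(217 - 111\right) + 191\right) = 183 \left(106 + 191\right) = 183 \cdot 297 = 54351$)
$E = -86233$ ($E = 54351 - 140584 = -86233$)
$\left(4876548 + E\right) \left(v{\left(2203,-2045 \right)} + 4347581\right) = \left(4876548 - 86233\right) \left(\left(-2045\right) 2203 + 4347581\right) = 4790315 \left(-4505135 + 4347581\right) = 4790315 \left(-157554\right) = -754733289510$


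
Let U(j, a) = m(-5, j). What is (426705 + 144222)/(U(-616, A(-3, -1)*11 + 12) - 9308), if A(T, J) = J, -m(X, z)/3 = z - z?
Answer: -570927/9308 ≈ -61.337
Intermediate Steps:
m(X, z) = 0 (m(X, z) = -3*(z - z) = -3*0 = 0)
U(j, a) = 0
(426705 + 144222)/(U(-616, A(-3, -1)*11 + 12) - 9308) = (426705 + 144222)/(0 - 9308) = 570927/(-9308) = 570927*(-1/9308) = -570927/9308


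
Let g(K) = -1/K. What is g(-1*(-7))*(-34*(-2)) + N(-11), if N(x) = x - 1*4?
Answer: -173/7 ≈ -24.714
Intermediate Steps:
N(x) = -4 + x (N(x) = x - 4 = -4 + x)
g(-1*(-7))*(-34*(-2)) + N(-11) = (-1/((-1*(-7))))*(-34*(-2)) + (-4 - 11) = -1/7*68 - 15 = -68/7 - 15 = -173/7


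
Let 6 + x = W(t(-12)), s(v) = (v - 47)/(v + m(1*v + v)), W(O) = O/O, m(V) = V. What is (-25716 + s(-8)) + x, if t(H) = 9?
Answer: -617249/24 ≈ -25719.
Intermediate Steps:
W(O) = 1
s(v) = (-47 + v)/(3*v) (s(v) = (v - 47)/(v + (1*v + v)) = (-47 + v)/(v + (v + v)) = (-47 + v)/(v + 2*v) = (-47 + v)/((3*v)) = (-47 + v)*(1/(3*v)) = (-47 + v)/(3*v))
x = -5 (x = -6 + 1 = -5)
(-25716 + s(-8)) + x = (-25716 + (⅓)*(-47 - 8)/(-8)) - 5 = (-25716 + (⅓)*(-⅛)*(-55)) - 5 = (-25716 + 55/24) - 5 = -617129/24 - 5 = -617249/24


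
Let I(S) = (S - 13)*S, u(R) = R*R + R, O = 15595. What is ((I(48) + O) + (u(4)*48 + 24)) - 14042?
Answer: 4217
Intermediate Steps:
u(R) = R + R² (u(R) = R² + R = R + R²)
I(S) = S*(-13 + S) (I(S) = (-13 + S)*S = S*(-13 + S))
((I(48) + O) + (u(4)*48 + 24)) - 14042 = ((48*(-13 + 48) + 15595) + ((4*(1 + 4))*48 + 24)) - 14042 = ((48*35 + 15595) + ((4*5)*48 + 24)) - 14042 = ((1680 + 15595) + (20*48 + 24)) - 14042 = (17275 + (960 + 24)) - 14042 = (17275 + 984) - 14042 = 18259 - 14042 = 4217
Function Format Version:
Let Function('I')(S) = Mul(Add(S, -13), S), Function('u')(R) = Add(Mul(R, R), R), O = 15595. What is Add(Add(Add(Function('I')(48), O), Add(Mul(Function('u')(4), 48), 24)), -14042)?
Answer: 4217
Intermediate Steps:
Function('u')(R) = Add(R, Pow(R, 2)) (Function('u')(R) = Add(Pow(R, 2), R) = Add(R, Pow(R, 2)))
Function('I')(S) = Mul(S, Add(-13, S)) (Function('I')(S) = Mul(Add(-13, S), S) = Mul(S, Add(-13, S)))
Add(Add(Add(Function('I')(48), O), Add(Mul(Function('u')(4), 48), 24)), -14042) = Add(Add(Add(Mul(48, Add(-13, 48)), 15595), Add(Mul(Mul(4, Add(1, 4)), 48), 24)), -14042) = Add(Add(Add(Mul(48, 35), 15595), Add(Mul(Mul(4, 5), 48), 24)), -14042) = Add(Add(Add(1680, 15595), Add(Mul(20, 48), 24)), -14042) = Add(Add(17275, Add(960, 24)), -14042) = Add(Add(17275, 984), -14042) = Add(18259, -14042) = 4217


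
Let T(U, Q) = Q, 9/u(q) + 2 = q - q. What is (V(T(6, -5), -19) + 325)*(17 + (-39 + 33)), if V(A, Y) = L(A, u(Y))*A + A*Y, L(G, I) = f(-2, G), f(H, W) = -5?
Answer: 4895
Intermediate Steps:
u(q) = -9/2 (u(q) = 9/(-2 + (q - q)) = 9/(-2 + 0) = 9/(-2) = 9*(-½) = -9/2)
L(G, I) = -5
V(A, Y) = -5*A + A*Y
(V(T(6, -5), -19) + 325)*(17 + (-39 + 33)) = (-5*(-5 - 19) + 325)*(17 + (-39 + 33)) = (-5*(-24) + 325)*(17 - 6) = (120 + 325)*11 = 445*11 = 4895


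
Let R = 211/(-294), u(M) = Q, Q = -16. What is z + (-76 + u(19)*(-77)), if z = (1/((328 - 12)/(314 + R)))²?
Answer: 9986096448721/8631153216 ≈ 1157.0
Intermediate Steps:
u(M) = -16
R = -211/294 (R = 211*(-1/294) = -211/294 ≈ -0.71769)
z = 8483331025/8631153216 (z = (1/((328 - 12)/(314 - 211/294)))² = (1/(316/(92105/294)))² = (1/(316*(294/92105)))² = (1/(92904/92105))² = (92105/92904)² = 8483331025/8631153216 ≈ 0.98287)
z + (-76 + u(19)*(-77)) = 8483331025/8631153216 + (-76 - 16*(-77)) = 8483331025/8631153216 + (-76 + 1232) = 8483331025/8631153216 + 1156 = 9986096448721/8631153216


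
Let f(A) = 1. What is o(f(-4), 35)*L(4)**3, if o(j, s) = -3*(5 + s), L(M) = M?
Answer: -7680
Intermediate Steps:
o(j, s) = -15 - 3*s
o(f(-4), 35)*L(4)**3 = (-15 - 3*35)*4**3 = (-15 - 105)*64 = -120*64 = -7680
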